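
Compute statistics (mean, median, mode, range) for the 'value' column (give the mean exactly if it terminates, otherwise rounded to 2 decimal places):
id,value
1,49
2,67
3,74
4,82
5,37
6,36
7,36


Data: [49, 67, 74, 82, 37, 36, 36]
Count: 7
Sum: 381
Mean: 381/7 ≈ 54.43 (rounded to 2 decimal places)
Sorted: [36, 36, 37, 49, 67, 74, 82]
Median: 49.0
Mode: 36 (2 times)
Range: 82 - 36 = 46
Min: 36, Max: 82

mean≈54.43, median=49.0, mode=36, range=46


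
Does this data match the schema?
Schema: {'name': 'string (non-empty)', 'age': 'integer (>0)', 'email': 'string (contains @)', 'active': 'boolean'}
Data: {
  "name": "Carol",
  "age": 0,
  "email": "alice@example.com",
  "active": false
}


Validating each field against schema:
  name: OK (non-empty string)
  age: FAIL (0 is not > 0)
  email: OK (string with @)
  active: OK (boolean)

Result: INVALID (1 error: age)

INVALID (1 error: age)


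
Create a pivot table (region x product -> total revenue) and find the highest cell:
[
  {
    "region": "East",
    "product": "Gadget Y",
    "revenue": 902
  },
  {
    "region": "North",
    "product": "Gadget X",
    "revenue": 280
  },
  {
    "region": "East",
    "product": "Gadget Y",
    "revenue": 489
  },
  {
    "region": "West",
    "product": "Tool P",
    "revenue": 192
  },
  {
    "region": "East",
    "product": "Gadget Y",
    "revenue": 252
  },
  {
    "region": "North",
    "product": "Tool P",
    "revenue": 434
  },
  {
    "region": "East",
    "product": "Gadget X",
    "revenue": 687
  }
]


Pivot: region (rows) x product (columns) -> total revenue

     Gadget X      Gadget Y      Tool P      
East           687          1643             0  
North          280             0           434  
West             0             0           192  

Highest: East / Gadget Y = $1643

East / Gadget Y = $1643


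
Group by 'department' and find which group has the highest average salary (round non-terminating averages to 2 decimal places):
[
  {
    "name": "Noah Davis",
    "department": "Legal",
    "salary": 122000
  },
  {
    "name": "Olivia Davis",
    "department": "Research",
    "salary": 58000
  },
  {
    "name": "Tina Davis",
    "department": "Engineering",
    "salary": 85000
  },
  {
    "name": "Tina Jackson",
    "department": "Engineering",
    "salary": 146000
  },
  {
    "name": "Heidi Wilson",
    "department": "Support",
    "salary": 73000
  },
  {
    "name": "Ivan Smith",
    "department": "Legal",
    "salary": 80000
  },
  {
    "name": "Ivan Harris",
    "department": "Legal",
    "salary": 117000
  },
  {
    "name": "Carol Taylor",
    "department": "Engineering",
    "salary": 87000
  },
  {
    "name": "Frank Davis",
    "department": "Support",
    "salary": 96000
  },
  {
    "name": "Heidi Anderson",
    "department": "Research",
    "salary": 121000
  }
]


Group by: department

Groups:
  Engineering: 3 people, avg salary = 318000/3 = $106000
  Legal: 3 people, avg salary = 319000/3 ≈ $106333.33
  Research: 2 people, avg salary = 179000/2 = $89500
  Support: 2 people, avg salary = 169000/2 = $84500

Highest average salary: Legal (≈$106333.33)

Legal (≈$106333.33)


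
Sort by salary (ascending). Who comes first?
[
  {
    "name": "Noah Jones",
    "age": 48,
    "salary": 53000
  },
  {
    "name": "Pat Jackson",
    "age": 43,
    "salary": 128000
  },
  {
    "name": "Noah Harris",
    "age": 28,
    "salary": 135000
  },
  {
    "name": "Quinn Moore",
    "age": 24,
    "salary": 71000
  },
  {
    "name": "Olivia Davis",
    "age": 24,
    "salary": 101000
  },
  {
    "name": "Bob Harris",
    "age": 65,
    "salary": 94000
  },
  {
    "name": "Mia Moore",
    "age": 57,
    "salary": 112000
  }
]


Sort by: salary (ascending)

Sorted order:
  1. Noah Jones (salary = 53000)
  2. Quinn Moore (salary = 71000)
  3. Bob Harris (salary = 94000)
  4. Olivia Davis (salary = 101000)
  5. Mia Moore (salary = 112000)
  6. Pat Jackson (salary = 128000)
  7. Noah Harris (salary = 135000)

First: Noah Jones

Noah Jones


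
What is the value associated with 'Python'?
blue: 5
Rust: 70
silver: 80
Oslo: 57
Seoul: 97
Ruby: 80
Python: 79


Looking up key 'Python'
Value: 79

79


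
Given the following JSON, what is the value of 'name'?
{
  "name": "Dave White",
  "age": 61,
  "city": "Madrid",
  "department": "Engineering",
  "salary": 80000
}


Looking up field 'name'
Value: Dave White

Dave White


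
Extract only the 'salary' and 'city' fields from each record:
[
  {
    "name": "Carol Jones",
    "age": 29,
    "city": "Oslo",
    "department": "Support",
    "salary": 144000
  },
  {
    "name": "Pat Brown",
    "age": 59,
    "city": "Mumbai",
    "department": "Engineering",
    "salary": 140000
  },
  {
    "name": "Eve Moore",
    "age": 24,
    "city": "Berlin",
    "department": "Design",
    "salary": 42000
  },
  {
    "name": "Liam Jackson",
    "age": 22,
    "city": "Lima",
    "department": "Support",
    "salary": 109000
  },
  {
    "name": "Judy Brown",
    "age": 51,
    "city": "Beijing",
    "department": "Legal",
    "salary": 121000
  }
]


Original: 5 records with fields: name, age, city, department, salary
Keep: ['salary', 'city']
Drop: ['name', 'age', 'department']
Result: 5 records, 2 fields each

[
  {
    "salary": 144000,
    "city": "Oslo"
  },
  {
    "salary": 140000,
    "city": "Mumbai"
  },
  {
    "salary": 42000,
    "city": "Berlin"
  },
  {
    "salary": 109000,
    "city": "Lima"
  },
  {
    "salary": 121000,
    "city": "Beijing"
  }
]


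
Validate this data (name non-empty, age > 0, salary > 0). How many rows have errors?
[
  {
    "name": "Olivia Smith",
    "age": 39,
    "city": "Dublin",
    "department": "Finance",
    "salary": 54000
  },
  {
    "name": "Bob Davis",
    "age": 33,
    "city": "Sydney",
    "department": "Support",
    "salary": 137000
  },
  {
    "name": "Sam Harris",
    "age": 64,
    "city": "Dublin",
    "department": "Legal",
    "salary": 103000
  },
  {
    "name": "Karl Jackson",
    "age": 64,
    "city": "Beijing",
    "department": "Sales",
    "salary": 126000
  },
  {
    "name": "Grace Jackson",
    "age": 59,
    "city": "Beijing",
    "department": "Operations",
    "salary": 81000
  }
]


Validating 5 records:
Rules: name non-empty, age > 0, salary > 0

  Row 1 (Olivia Smith): OK
  Row 2 (Bob Davis): OK
  Row 3 (Sam Harris): OK
  Row 4 (Karl Jackson): OK
  Row 5 (Grace Jackson): OK

Total errors: 0

0 errors


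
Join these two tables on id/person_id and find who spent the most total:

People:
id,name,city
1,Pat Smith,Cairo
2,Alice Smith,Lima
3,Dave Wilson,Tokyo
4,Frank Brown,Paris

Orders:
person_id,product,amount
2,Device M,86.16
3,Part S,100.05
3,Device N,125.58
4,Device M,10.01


Join on: people.id = orders.person_id

Joined rows:
  Alice Smith (Lima) bought Device M for $86.16
  Dave Wilson (Tokyo) bought Part S for $100.05
  Dave Wilson (Tokyo) bought Device N for $125.58
  Frank Brown (Paris) bought Device M for $10.01

Total per person:
  Dave Wilson: $225.63
  Alice Smith: $86.16
  Frank Brown: $10.01

Top spender: Dave Wilson ($225.63)

Dave Wilson ($225.63)


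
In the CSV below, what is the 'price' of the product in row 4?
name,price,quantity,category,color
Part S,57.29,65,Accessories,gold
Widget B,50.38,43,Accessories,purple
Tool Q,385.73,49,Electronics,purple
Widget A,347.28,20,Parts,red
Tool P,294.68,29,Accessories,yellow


Query: Row 4 ('Widget A'), column 'price'
Value: 347.28

347.28


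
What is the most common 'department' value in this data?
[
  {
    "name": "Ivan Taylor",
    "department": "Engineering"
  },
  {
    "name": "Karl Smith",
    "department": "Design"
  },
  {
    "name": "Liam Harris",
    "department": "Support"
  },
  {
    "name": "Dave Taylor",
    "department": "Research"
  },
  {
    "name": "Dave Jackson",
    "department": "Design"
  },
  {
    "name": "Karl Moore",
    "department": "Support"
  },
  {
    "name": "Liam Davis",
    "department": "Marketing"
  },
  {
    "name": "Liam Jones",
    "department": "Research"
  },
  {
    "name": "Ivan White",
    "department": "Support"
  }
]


Counting 'department' values across 9 records:

  Support: 3 ###
  Design: 2 ##
  Research: 2 ##
  Engineering: 1 #
  Marketing: 1 #

Most common: Support (3 times)

Support (3 times)


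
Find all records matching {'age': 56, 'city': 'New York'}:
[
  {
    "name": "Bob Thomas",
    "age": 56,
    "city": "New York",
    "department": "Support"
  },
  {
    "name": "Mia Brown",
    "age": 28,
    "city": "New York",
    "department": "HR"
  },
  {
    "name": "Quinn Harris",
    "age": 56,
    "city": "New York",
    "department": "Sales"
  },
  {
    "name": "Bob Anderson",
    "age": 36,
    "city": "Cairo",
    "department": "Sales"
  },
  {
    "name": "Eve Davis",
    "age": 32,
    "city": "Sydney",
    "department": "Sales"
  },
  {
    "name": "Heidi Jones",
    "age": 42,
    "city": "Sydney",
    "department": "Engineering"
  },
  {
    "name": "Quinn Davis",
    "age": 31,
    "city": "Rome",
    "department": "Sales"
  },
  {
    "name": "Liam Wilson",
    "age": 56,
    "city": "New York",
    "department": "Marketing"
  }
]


Search criteria: {'age': 56, 'city': 'New York'}

Checking 8 records:
  Bob Thomas: {age: 56, city: New York} <-- MATCH
  Mia Brown: {age: 28, city: New York}
  Quinn Harris: {age: 56, city: New York} <-- MATCH
  Bob Anderson: {age: 36, city: Cairo}
  Eve Davis: {age: 32, city: Sydney}
  Heidi Jones: {age: 42, city: Sydney}
  Quinn Davis: {age: 31, city: Rome}
  Liam Wilson: {age: 56, city: New York} <-- MATCH

Matches: ["Bob Thomas", "Quinn Harris", "Liam Wilson"]

["Bob Thomas", "Quinn Harris", "Liam Wilson"]


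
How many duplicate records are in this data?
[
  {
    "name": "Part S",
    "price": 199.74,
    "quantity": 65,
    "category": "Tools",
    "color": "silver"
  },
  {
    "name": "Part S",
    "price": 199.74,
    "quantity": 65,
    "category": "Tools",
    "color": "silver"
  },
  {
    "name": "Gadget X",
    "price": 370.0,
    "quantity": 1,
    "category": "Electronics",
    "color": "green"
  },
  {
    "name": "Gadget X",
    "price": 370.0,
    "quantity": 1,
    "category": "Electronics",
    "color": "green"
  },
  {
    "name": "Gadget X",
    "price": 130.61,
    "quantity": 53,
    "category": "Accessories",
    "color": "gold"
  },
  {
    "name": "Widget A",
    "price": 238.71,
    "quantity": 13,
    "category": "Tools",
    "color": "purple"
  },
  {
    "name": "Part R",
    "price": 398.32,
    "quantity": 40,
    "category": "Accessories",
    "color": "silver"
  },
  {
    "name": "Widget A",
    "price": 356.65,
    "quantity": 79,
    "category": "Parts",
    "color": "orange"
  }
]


Checking 8 records for duplicates:

  Row 1: Part S ($199.74, qty 65)
  Row 2: Part S ($199.74, qty 65) <-- DUPLICATE
  Row 3: Gadget X ($370.0, qty 1)
  Row 4: Gadget X ($370.0, qty 1) <-- DUPLICATE
  Row 5: Gadget X ($130.61, qty 53)
  Row 6: Widget A ($238.71, qty 13)
  Row 7: Part R ($398.32, qty 40)
  Row 8: Widget A ($356.65, qty 79)

Duplicates found: 2
Unique records: 6

2 duplicates, 6 unique


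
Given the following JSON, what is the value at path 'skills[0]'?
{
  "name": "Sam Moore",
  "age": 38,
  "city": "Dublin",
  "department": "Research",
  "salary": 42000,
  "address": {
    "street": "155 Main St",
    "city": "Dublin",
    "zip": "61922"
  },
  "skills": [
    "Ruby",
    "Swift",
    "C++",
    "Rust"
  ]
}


Query: skills[0]
Path: skills -> first element
Value: Ruby

Ruby


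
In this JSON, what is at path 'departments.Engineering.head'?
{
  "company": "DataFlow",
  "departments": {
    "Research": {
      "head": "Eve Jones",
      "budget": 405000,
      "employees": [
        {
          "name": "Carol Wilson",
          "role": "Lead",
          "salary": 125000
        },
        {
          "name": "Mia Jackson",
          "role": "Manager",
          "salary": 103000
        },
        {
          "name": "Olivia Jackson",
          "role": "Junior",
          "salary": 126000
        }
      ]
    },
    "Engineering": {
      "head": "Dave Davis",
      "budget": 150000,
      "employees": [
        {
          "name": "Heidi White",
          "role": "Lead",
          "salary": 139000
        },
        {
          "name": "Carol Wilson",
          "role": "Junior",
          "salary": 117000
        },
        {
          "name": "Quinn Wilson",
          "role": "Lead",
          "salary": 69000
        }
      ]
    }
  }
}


Path: departments.Engineering.head

Navigate:
  -> departments
  -> Engineering
  -> head = 'Dave Davis'

Dave Davis


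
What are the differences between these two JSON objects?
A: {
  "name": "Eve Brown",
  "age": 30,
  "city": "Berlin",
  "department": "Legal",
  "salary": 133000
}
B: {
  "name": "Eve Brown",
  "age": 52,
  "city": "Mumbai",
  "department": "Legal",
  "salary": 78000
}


Comparing each field (in key order):
  name: same
  age: DIFFERENT
  city: DIFFERENT
  department: same
  salary: DIFFERENT
Differences:
  age: 30 -> 52
  city: Berlin -> Mumbai
  salary: 133000 -> 78000

3 field(s) changed

3 changes: age, city, salary


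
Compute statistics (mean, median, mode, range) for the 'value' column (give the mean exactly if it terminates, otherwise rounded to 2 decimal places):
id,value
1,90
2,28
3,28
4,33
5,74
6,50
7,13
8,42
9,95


Data: [90, 28, 28, 33, 74, 50, 13, 42, 95]
Count: 9
Sum: 453
Mean: 453/9 ≈ 50.33 (rounded to 2 decimal places)
Sorted: [13, 28, 28, 33, 42, 50, 74, 90, 95]
Median: 42.0
Mode: 28 (2 times)
Range: 95 - 13 = 82
Min: 13, Max: 95

mean≈50.33, median=42.0, mode=28, range=82


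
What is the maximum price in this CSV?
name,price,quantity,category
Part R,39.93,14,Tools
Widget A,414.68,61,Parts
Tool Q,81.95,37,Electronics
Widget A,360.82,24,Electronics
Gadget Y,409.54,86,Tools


Computing maximum price:
Values: [39.93, 414.68, 81.95, 360.82, 409.54]
Max = 414.68

414.68


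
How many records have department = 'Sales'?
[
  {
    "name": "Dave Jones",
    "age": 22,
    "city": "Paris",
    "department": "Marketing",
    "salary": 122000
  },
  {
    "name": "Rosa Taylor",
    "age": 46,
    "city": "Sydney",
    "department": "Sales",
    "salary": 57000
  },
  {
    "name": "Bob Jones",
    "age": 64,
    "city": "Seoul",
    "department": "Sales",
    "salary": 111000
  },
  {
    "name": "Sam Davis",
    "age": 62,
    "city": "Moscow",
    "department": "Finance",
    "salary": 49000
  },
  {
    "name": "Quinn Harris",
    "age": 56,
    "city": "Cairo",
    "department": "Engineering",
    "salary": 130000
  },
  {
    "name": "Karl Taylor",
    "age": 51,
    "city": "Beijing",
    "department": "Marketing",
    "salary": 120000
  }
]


Data: 6 records
Condition: department = 'Sales'

Checking each record:
  Dave Jones: Marketing
  Rosa Taylor: Sales MATCH
  Bob Jones: Sales MATCH
  Sam Davis: Finance
  Quinn Harris: Engineering
  Karl Taylor: Marketing

Count: 2

2


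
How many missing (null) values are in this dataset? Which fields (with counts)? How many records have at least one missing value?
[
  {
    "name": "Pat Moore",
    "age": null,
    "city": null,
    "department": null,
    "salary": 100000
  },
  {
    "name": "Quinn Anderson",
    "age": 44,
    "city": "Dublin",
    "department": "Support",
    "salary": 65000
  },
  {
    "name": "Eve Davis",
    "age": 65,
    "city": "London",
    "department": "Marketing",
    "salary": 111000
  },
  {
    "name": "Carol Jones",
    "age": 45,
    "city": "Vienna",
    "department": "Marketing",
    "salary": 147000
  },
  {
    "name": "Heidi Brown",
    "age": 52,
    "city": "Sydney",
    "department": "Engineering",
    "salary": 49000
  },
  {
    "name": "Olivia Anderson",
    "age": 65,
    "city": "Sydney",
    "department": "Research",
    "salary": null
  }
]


Checking for missing (null) values in 6 records:

  Pat Moore: age, city, department
  Quinn Anderson: complete
  Eve Davis: complete
  Carol Jones: complete
  Heidi Brown: complete
  Olivia Anderson: salary

Per field:
  name: 0 missing
  age: 1 missing
  city: 1 missing
  department: 1 missing
  salary: 1 missing

Total missing values: 4
Records with any missing: 2

4 missing values (age: 1, city: 1, department: 1, salary: 1); 2 incomplete records


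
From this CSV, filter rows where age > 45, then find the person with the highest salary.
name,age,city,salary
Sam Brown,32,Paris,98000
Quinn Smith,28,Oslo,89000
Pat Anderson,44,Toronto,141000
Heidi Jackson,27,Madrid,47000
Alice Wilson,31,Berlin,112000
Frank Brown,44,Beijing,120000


Filter: age > 45
Sort by: salary (descending)

Filtered records (0):

No records match the filter.

None


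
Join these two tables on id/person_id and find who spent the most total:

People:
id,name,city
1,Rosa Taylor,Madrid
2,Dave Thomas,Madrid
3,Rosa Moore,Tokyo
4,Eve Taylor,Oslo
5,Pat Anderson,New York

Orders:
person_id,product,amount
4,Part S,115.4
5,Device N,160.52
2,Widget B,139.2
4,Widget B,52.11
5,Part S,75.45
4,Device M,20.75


Join on: people.id = orders.person_id

Joined rows:
  Eve Taylor (Oslo) bought Part S for $115.4
  Pat Anderson (New York) bought Device N for $160.52
  Dave Thomas (Madrid) bought Widget B for $139.2
  Eve Taylor (Oslo) bought Widget B for $52.11
  Pat Anderson (New York) bought Part S for $75.45
  Eve Taylor (Oslo) bought Device M for $20.75

Total per person:
  Pat Anderson: $235.97
  Eve Taylor: $188.26
  Dave Thomas: $139.20

Top spender: Pat Anderson ($235.97)

Pat Anderson ($235.97)


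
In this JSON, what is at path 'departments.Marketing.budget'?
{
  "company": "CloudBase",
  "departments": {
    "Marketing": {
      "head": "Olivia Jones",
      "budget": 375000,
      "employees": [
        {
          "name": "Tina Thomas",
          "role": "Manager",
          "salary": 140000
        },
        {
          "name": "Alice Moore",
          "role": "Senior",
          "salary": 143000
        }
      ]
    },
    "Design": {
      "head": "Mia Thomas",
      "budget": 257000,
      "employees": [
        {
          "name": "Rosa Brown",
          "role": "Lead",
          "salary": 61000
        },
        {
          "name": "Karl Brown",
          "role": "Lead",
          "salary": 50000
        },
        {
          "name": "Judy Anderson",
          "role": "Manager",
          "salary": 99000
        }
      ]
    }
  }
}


Path: departments.Marketing.budget

Navigate:
  -> departments
  -> Marketing
  -> budget = 375000

375000


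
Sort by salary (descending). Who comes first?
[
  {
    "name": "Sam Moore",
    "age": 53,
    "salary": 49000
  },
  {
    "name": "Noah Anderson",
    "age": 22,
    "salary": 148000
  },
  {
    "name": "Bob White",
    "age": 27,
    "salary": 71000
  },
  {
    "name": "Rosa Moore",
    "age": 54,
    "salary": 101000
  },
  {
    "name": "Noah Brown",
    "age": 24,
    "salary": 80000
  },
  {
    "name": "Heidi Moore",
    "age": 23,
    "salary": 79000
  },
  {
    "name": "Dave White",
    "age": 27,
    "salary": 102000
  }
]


Sort by: salary (descending)

Sorted order:
  1. Noah Anderson (salary = 148000)
  2. Dave White (salary = 102000)
  3. Rosa Moore (salary = 101000)
  4. Noah Brown (salary = 80000)
  5. Heidi Moore (salary = 79000)
  6. Bob White (salary = 71000)
  7. Sam Moore (salary = 49000)

First: Noah Anderson

Noah Anderson


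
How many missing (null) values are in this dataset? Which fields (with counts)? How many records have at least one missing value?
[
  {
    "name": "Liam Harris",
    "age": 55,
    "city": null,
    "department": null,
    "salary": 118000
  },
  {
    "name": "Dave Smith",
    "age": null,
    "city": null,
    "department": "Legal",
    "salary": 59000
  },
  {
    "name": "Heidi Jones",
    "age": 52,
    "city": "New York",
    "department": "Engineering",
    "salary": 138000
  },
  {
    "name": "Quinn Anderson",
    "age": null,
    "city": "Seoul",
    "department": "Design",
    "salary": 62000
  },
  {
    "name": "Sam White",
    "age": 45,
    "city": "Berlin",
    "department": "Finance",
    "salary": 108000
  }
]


Checking for missing (null) values in 5 records:

  Liam Harris: city, department
  Dave Smith: age, city
  Heidi Jones: complete
  Quinn Anderson: age
  Sam White: complete

Per field:
  name: 0 missing
  age: 2 missing
  city: 2 missing
  department: 1 missing
  salary: 0 missing

Total missing values: 5
Records with any missing: 3

5 missing values (age: 2, city: 2, department: 1); 3 incomplete records


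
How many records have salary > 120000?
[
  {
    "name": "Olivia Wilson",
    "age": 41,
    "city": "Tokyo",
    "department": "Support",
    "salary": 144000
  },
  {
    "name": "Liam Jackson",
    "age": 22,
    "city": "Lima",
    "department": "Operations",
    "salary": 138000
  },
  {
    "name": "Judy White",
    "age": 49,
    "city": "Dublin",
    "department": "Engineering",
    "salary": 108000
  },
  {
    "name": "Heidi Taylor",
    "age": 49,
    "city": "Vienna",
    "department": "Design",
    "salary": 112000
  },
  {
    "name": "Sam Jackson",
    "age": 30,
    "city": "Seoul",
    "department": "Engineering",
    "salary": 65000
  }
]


Data: 5 records
Condition: salary > 120000

Checking each record:
  Olivia Wilson: 144000 MATCH
  Liam Jackson: 138000 MATCH
  Judy White: 108000
  Heidi Taylor: 112000
  Sam Jackson: 65000

Count: 2

2


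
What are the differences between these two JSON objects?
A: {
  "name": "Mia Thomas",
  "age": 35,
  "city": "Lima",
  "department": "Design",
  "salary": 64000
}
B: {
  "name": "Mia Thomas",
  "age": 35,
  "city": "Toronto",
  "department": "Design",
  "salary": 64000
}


Comparing each field (in key order):
  name: same
  age: same
  city: DIFFERENT
  department: same
  salary: same
Differences:
  city: Lima -> Toronto

1 field(s) changed

1 change: city


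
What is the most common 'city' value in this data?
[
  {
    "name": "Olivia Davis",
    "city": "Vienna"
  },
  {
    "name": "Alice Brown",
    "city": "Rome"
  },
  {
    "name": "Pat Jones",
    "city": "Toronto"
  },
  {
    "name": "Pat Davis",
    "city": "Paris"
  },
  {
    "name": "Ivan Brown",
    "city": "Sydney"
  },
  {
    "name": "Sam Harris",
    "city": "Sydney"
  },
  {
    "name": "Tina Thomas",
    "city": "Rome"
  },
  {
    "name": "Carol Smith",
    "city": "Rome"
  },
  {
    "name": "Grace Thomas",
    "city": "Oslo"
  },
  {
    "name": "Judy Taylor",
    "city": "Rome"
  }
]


Counting 'city' values across 10 records:

  Rome: 4 ####
  Sydney: 2 ##
  Vienna: 1 #
  Toronto: 1 #
  Paris: 1 #
  Oslo: 1 #

Most common: Rome (4 times)

Rome (4 times)


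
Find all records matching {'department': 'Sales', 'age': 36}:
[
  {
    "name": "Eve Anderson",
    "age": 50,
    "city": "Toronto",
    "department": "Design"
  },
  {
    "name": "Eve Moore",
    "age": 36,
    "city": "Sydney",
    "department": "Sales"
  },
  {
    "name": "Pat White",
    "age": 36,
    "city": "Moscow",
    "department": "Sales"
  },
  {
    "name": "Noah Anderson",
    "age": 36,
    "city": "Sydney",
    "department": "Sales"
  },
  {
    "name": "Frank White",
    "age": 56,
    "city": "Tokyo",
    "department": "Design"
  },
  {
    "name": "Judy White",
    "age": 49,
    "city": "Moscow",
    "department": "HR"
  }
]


Search criteria: {'department': 'Sales', 'age': 36}

Checking 6 records:
  Eve Anderson: {department: Design, age: 50}
  Eve Moore: {department: Sales, age: 36} <-- MATCH
  Pat White: {department: Sales, age: 36} <-- MATCH
  Noah Anderson: {department: Sales, age: 36} <-- MATCH
  Frank White: {department: Design, age: 56}
  Judy White: {department: HR, age: 49}

Matches: ["Eve Moore", "Pat White", "Noah Anderson"]

["Eve Moore", "Pat White", "Noah Anderson"]


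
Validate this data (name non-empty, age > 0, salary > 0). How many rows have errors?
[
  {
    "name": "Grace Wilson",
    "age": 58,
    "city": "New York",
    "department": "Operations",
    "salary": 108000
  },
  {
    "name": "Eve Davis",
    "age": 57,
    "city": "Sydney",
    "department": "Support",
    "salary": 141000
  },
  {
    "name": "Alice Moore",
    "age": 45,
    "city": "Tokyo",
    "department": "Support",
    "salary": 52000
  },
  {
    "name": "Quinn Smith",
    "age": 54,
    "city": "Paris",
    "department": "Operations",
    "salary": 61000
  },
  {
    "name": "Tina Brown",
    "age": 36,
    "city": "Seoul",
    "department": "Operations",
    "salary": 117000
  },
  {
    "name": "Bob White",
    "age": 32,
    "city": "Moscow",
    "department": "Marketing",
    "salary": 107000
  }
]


Validating 6 records:
Rules: name non-empty, age > 0, salary > 0

  Row 1 (Grace Wilson): OK
  Row 2 (Eve Davis): OK
  Row 3 (Alice Moore): OK
  Row 4 (Quinn Smith): OK
  Row 5 (Tina Brown): OK
  Row 6 (Bob White): OK

Total errors: 0

0 errors


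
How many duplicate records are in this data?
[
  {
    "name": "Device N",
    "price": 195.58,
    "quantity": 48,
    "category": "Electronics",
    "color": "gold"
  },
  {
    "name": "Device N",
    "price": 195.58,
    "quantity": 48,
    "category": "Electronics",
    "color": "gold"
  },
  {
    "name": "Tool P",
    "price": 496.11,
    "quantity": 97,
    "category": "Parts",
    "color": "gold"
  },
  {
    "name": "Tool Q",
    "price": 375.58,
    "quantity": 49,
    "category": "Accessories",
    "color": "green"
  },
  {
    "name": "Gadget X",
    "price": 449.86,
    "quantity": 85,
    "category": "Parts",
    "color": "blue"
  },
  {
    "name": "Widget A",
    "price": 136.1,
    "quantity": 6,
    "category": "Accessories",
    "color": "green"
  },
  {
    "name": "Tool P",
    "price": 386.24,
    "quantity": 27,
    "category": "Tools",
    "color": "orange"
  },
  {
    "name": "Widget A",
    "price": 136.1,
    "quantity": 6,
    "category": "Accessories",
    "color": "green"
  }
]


Checking 8 records for duplicates:

  Row 1: Device N ($195.58, qty 48)
  Row 2: Device N ($195.58, qty 48) <-- DUPLICATE
  Row 3: Tool P ($496.11, qty 97)
  Row 4: Tool Q ($375.58, qty 49)
  Row 5: Gadget X ($449.86, qty 85)
  Row 6: Widget A ($136.1, qty 6)
  Row 7: Tool P ($386.24, qty 27)
  Row 8: Widget A ($136.1, qty 6) <-- DUPLICATE

Duplicates found: 2
Unique records: 6

2 duplicates, 6 unique


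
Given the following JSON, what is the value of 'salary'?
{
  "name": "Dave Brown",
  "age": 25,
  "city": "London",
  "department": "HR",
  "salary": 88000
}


Looking up field 'salary'
Value: 88000

88000


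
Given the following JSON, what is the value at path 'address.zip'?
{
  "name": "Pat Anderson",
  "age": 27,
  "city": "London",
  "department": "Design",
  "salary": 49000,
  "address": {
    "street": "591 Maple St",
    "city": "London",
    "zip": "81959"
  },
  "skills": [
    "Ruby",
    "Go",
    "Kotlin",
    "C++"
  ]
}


Query: address.zip
Path: address -> zip
Value: 81959

81959


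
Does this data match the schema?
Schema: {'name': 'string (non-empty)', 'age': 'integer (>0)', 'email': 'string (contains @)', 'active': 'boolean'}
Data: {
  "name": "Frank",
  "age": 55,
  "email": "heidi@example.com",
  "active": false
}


Validating each field against schema:
  name: OK (non-empty string)
  age: OK (positive integer)
  email: OK (string with @)
  active: OK (boolean)

Result: VALID

VALID


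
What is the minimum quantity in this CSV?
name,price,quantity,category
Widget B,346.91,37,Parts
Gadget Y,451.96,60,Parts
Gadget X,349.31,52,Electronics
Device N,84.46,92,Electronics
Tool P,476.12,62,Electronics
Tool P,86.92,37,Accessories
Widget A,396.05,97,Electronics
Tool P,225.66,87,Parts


Computing minimum quantity:
Values: [37, 60, 52, 92, 62, 37, 97, 87]
Min = 37

37


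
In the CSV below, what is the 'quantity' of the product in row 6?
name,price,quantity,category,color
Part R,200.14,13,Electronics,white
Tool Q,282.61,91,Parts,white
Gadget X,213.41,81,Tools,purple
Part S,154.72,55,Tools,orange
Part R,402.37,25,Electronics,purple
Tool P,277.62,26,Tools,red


Query: Row 6 ('Tool P'), column 'quantity'
Value: 26

26


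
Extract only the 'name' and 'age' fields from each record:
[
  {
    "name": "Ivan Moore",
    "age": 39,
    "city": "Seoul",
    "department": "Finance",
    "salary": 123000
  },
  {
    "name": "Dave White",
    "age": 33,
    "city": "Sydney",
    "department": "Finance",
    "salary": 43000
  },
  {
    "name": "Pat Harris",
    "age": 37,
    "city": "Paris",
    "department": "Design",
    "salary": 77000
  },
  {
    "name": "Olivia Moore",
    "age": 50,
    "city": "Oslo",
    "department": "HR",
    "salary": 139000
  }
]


Original: 4 records with fields: name, age, city, department, salary
Keep: ['name', 'age']
Drop: ['city', 'department', 'salary']
Result: 4 records, 2 fields each

[
  {
    "name": "Ivan Moore",
    "age": 39
  },
  {
    "name": "Dave White",
    "age": 33
  },
  {
    "name": "Pat Harris",
    "age": 37
  },
  {
    "name": "Olivia Moore",
    "age": 50
  }
]


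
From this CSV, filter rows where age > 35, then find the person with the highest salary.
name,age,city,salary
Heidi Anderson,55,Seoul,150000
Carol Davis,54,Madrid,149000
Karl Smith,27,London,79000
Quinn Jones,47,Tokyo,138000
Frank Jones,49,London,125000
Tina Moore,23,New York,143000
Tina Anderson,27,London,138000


Filter: age > 35
Sort by: salary (descending)

Filtered records (4):
  Heidi Anderson, age 55, salary $150000
  Carol Davis, age 54, salary $149000
  Quinn Jones, age 47, salary $138000
  Frank Jones, age 49, salary $125000

Highest salary: Heidi Anderson ($150000)

Heidi Anderson


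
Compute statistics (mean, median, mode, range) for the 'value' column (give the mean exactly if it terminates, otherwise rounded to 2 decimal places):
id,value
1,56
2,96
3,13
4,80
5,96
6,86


Data: [56, 96, 13, 80, 96, 86]
Count: 6
Sum: 427
Mean: 427/6 ≈ 71.17 (rounded to 2 decimal places)
Sorted: [13, 56, 80, 86, 96, 96]
Median: 83.0
Mode: 96 (2 times)
Range: 96 - 13 = 83
Min: 13, Max: 96

mean≈71.17, median=83.0, mode=96, range=83


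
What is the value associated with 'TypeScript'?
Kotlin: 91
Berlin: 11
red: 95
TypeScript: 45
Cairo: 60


Looking up key 'TypeScript'
Value: 45

45


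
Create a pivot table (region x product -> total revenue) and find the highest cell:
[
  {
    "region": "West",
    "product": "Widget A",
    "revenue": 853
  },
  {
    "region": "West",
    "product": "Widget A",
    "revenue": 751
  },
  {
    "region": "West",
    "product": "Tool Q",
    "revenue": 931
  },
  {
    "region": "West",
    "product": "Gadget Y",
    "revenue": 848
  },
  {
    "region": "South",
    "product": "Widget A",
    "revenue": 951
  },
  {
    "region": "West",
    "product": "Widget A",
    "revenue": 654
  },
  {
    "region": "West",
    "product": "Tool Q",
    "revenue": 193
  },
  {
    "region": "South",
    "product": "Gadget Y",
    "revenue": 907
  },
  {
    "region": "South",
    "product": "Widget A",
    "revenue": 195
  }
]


Pivot: region (rows) x product (columns) -> total revenue

     Gadget Y      Tool Q        Widget A    
South          907             0          1146  
West           848          1124          2258  

Highest: West / Widget A = $2258

West / Widget A = $2258


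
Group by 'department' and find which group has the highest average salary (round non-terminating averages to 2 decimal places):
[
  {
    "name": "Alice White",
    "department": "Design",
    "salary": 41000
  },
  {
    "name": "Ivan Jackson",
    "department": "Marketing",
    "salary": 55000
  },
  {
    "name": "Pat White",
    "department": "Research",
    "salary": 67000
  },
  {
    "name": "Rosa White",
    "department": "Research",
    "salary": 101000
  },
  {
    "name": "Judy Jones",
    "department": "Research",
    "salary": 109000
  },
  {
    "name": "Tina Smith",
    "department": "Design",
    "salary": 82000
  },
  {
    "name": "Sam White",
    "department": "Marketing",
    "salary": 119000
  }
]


Group by: department

Groups:
  Design: 2 people, avg salary = 123000/2 = $61500
  Marketing: 2 people, avg salary = 174000/2 = $87000
  Research: 3 people, avg salary = 277000/3 ≈ $92333.33

Highest average salary: Research (≈$92333.33)

Research (≈$92333.33)


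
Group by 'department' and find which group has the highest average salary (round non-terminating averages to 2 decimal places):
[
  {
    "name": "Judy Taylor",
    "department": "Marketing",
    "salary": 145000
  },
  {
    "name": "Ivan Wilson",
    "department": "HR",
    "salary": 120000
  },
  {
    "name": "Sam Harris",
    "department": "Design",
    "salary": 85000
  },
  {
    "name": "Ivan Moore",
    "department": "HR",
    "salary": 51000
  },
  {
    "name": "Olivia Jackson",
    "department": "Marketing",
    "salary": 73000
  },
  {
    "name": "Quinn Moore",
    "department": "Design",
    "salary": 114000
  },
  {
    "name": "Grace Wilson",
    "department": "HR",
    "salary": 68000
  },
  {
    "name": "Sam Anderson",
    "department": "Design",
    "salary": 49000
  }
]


Group by: department

Groups:
  Design: 3 people, avg salary = 248000/3 ≈ $82666.67
  HR: 3 people, avg salary = 239000/3 ≈ $79666.67
  Marketing: 2 people, avg salary = 218000/2 = $109000

Highest average salary: Marketing ($109000)

Marketing ($109000)


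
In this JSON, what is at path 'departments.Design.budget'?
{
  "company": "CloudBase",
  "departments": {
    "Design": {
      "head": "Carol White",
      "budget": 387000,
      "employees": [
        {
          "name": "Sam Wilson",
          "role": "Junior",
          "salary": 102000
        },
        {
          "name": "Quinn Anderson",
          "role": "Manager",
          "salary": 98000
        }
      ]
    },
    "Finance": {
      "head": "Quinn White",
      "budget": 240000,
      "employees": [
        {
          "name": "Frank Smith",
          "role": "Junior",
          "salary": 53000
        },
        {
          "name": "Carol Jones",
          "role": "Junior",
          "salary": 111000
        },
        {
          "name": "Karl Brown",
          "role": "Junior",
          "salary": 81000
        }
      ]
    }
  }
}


Path: departments.Design.budget

Navigate:
  -> departments
  -> Design
  -> budget = 387000

387000


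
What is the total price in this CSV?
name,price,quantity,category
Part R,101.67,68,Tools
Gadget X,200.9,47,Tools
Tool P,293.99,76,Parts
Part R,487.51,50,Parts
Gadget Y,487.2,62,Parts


Computing total price:
Values: [101.67, 200.9, 293.99, 487.51, 487.2]
Sum = 1571.27

1571.27


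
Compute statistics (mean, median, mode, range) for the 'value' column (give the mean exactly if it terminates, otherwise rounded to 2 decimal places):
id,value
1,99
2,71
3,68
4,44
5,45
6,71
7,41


Data: [99, 71, 68, 44, 45, 71, 41]
Count: 7
Sum: 439
Mean: 439/7 ≈ 62.71 (rounded to 2 decimal places)
Sorted: [41, 44, 45, 68, 71, 71, 99]
Median: 68.0
Mode: 71 (2 times)
Range: 99 - 41 = 58
Min: 41, Max: 99

mean≈62.71, median=68.0, mode=71, range=58


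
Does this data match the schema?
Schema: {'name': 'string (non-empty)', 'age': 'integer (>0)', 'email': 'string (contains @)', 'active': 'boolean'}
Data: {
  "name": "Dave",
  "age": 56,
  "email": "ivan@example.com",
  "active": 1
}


Validating each field against schema:
  name: OK (non-empty string)
  age: OK (positive integer)
  email: OK (string with @)
  active: FAIL (1 is not a boolean)

Result: INVALID (1 error: active)

INVALID (1 error: active)


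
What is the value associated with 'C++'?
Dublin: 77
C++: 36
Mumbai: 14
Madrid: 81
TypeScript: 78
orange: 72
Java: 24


Looking up key 'C++'
Value: 36

36


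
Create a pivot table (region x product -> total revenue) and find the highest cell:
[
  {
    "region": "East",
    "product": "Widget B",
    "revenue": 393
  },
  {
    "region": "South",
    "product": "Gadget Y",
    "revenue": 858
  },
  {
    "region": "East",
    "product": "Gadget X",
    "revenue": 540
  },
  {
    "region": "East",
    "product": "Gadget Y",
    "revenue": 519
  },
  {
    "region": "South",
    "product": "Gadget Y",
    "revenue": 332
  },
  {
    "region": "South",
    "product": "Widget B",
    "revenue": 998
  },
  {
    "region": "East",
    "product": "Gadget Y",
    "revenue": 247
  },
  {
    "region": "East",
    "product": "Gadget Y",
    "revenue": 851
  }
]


Pivot: region (rows) x product (columns) -> total revenue

     Gadget X      Gadget Y      Widget B    
East           540          1617           393  
South            0          1190           998  

Highest: East / Gadget Y = $1617

East / Gadget Y = $1617


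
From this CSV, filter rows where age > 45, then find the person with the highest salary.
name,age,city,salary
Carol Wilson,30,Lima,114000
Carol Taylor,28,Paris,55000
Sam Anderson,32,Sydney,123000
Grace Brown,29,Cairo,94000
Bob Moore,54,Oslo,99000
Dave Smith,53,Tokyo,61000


Filter: age > 45
Sort by: salary (descending)

Filtered records (2):
  Bob Moore, age 54, salary $99000
  Dave Smith, age 53, salary $61000

Highest salary: Bob Moore ($99000)

Bob Moore


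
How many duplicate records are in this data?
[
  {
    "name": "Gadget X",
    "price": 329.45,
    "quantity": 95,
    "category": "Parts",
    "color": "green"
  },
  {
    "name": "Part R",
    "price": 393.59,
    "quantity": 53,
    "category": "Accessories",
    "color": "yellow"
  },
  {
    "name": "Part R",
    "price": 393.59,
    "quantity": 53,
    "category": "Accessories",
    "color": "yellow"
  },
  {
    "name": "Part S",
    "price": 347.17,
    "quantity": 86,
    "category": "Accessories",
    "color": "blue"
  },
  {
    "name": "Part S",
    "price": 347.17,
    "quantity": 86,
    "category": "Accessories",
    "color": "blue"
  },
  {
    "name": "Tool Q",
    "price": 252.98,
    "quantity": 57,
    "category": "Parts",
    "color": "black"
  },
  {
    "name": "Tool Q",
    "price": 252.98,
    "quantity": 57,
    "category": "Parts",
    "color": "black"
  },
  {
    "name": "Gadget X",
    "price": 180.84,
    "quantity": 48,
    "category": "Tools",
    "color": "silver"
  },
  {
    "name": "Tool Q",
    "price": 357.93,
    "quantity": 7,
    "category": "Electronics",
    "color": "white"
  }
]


Checking 9 records for duplicates:

  Row 1: Gadget X ($329.45, qty 95)
  Row 2: Part R ($393.59, qty 53)
  Row 3: Part R ($393.59, qty 53) <-- DUPLICATE
  Row 4: Part S ($347.17, qty 86)
  Row 5: Part S ($347.17, qty 86) <-- DUPLICATE
  Row 6: Tool Q ($252.98, qty 57)
  Row 7: Tool Q ($252.98, qty 57) <-- DUPLICATE
  Row 8: Gadget X ($180.84, qty 48)
  Row 9: Tool Q ($357.93, qty 7)

Duplicates found: 3
Unique records: 6

3 duplicates, 6 unique


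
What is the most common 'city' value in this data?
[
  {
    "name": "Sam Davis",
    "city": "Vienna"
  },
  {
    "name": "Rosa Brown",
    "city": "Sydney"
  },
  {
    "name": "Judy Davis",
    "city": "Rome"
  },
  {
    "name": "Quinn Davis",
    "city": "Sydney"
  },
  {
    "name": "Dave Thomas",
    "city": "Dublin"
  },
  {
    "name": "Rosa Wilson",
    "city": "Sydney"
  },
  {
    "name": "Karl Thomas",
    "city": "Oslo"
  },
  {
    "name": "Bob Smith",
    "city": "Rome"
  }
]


Counting 'city' values across 8 records:

  Sydney: 3 ###
  Rome: 2 ##
  Vienna: 1 #
  Dublin: 1 #
  Oslo: 1 #

Most common: Sydney (3 times)

Sydney (3 times)


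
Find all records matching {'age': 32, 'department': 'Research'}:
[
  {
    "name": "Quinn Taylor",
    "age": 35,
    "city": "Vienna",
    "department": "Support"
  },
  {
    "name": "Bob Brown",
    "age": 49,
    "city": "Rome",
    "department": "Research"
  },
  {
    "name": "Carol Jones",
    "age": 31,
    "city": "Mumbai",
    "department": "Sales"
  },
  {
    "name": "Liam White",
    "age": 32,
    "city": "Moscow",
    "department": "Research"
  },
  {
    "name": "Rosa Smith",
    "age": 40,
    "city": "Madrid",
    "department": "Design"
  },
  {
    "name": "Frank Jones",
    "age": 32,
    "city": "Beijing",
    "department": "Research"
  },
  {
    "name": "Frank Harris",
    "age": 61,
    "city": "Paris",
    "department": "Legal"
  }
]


Search criteria: {'age': 32, 'department': 'Research'}

Checking 7 records:
  Quinn Taylor: {age: 35, department: Support}
  Bob Brown: {age: 49, department: Research}
  Carol Jones: {age: 31, department: Sales}
  Liam White: {age: 32, department: Research} <-- MATCH
  Rosa Smith: {age: 40, department: Design}
  Frank Jones: {age: 32, department: Research} <-- MATCH
  Frank Harris: {age: 61, department: Legal}

Matches: ["Liam White", "Frank Jones"]

["Liam White", "Frank Jones"]
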